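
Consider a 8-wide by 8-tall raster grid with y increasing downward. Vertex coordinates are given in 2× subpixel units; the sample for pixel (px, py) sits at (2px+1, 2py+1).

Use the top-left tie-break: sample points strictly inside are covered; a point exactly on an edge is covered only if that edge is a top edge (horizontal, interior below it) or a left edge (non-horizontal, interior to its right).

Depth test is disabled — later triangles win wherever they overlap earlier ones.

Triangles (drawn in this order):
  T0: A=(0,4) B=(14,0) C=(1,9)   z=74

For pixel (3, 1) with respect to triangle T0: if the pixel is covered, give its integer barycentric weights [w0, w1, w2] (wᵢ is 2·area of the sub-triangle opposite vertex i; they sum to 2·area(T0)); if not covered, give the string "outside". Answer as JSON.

T0:
  2·area = 74
  edge (0, 4)→(14, 0): d=(14,-4) top-left  bias=+0
  edge (14, 0)→(1, 9): d=(-13,9) right/bottom  bias=-1
  edge (1, 9)→(0, 4): d=(-1,-5) top-left  bias=+0
    (5,0)@(11, 1): e=[2,14,58] → █
    (6,0)@(13, 1): e=[10,-4,68] → ·
    (2,1)@(5, 3): e=[6,42,26] → █
    (3,1)@(7, 3): e=[14,24,36] → █
    (4,1)@(9, 3): e=[22,6,46] → █
    (5,1)@(11, 3): e=[30,-12,56] → ·
    (0,2)@(1, 5): e=[18,52,4] → █
    (1,2)@(3, 5): e=[26,34,14] → █
    (3,2)@(7, 5): e=[42,-2,34] → ·
    (4,2)@(9, 5): e=[50,-20,44] → ·
    (0,3)@(1, 7): e=[46,26,2] → █
    (2,3)@(5, 7): e=[62,-10,22] → ·
    (0,4)@(1, 9): e=[74,0,0] → ·  [on edge]
  covered (9 px):
    · · · · · █ · ·
    · · █ █ █ · · ·
    █ █ █ · · · · ·
    █ █ · · · · · ·
    · · · · · · · ·
    · · · · · · · ·
    · · · · · · · ·
    · · · · · · · ·

Result: [24,36,14]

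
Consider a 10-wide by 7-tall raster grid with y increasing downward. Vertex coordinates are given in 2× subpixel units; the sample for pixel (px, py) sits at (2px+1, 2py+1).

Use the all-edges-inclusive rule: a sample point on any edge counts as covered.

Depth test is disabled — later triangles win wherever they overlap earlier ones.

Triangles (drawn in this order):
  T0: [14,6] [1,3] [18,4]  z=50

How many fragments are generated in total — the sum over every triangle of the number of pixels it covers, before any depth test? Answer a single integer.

T0:
  2·area = 38
  edge (14, 6)→(1, 3): d=(-13,-3) inclusive
  edge (1, 3)→(18, 4): d=(17,1) inclusive
  edge (18, 4)→(14, 6): d=(-4,2) inclusive
    (0,1)@(1, 3): e=[0,0,38] → #  [on edge]
    (1,1)@(3, 3): e=[6,-2,34] → ·
    (0,2)@(1, 5): e=[-26,34,30] → ·
    (5,2)@(11, 5): e=[4,24,10] → #
    (6,2)@(13, 5): e=[10,22,6] → #
    (7,2)@(15, 5): e=[16,20,2] → #
    (8,2)@(17, 5): e=[22,18,-2] → ·
    (5,3)@(11, 7): e=[-22,58,2] → ·
    (6,3)@(13, 7): e=[-16,56,-2] → ·
    (7,3)@(15, 7): e=[-10,54,-6] → ·
  covered (4 px):
    · · · · · · · · · ·
    # · · · · · · · · ·
    · · · · · # # # · ·
    · · · · · · · · · ·
    · · · · · · · · · ·
    · · · · · · · · · ·
    · · · · · · · · · ·

Result: 4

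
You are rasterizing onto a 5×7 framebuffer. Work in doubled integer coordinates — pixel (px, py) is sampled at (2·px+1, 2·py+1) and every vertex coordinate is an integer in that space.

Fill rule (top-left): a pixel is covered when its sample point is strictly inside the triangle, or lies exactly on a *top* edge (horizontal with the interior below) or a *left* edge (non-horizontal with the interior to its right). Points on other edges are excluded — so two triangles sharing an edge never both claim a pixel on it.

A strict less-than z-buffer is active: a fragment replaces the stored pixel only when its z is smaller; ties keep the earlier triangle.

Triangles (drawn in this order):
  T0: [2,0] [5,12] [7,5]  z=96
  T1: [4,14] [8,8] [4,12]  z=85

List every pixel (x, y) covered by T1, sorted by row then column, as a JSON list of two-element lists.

T0:
  2·area = 45  (B↔C swapped to make it positive)
  edge (2, 0)→(7, 5): d=(5,5) right/bottom  bias=-1
  edge (7, 5)→(5, 12): d=(-2,7) right/bottom  bias=-1
  edge (5, 12)→(2, 0): d=(-3,-12) top-left  bias=+0
    (1,0)@(3, 1): e=[0,36,9] → .  [on edge]
    (1,1)@(3, 3): e=[10,32,3] → X
    (2,1)@(5, 3): e=[0,18,27] → .  [on edge]
    (1,2)@(3, 5): e=[20,28,-3] → .
    (2,2)@(5, 5): e=[10,14,21] → X
    (3,2)@(7, 5): e=[0,0,45] → .  [on edge]
    (2,3)@(5, 7): e=[20,10,15] → X
    (3,3)@(7, 7): e=[10,-4,39] → .
    (4,3)@(9, 7): e=[0,-18,63] → .  [on edge]
    (2,4)@(5, 9): e=[30,6,9] → X
    (3,4)@(7, 9): e=[20,-8,33] → .
    (2,5)@(5, 11): e=[40,2,3] → X
  covered (5 px):
    . . . . .
    . X . . .
    . . X . .
    . . X . .
    . . X . .
    . . X . .
    . . . . .
T1:
  2·area = 8  (B↔C swapped to make it positive)
  edge (4, 14)→(4, 12): d=(0,-2) top-left  bias=+0
  edge (4, 12)→(8, 8): d=(4,-4) top-left  bias=+0
  edge (8, 8)→(4, 14): d=(-4,6) right/bottom  bias=-1
    (4,3)@(9, 7): e=[10,0,-2] → .  [on edge]
    (3,4)@(7, 9): e=[6,0,2] → X  [on edge]
    (4,4)@(9, 9): e=[10,8,-10] → .
    (2,5)@(5, 11): e=[2,0,6] → X  [on edge]
    (3,5)@(7, 11): e=[6,8,-6] → .
    (1,6)@(3, 13): e=[-2,0,10] → .  [on edge]
    (2,6)@(5, 13): e=[2,8,-2] → .
  covered (2 px):
    . . . . .
    . . . . .
    . . . . .
    . . . . .
    . . . X .
    . . X . .
    . . . . .

Final: [[3,4],[2,5]]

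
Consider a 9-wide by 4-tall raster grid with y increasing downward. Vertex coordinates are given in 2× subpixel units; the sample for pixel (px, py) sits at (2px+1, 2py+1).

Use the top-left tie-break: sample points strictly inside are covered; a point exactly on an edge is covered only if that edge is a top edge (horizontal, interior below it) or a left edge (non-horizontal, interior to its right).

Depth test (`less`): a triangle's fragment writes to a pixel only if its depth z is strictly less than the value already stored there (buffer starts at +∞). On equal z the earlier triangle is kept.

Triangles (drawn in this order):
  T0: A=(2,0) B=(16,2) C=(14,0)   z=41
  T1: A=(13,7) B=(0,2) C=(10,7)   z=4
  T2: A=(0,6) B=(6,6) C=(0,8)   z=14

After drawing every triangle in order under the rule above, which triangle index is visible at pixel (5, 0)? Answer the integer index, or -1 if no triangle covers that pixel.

T0:
  2·area = 24  (B↔C swapped to make it positive)
  edge (2, 0)→(14, 0): d=(12,0) top-left  bias=+0
  edge (14, 0)→(16, 2): d=(2,2) right/bottom  bias=-1
  edge (16, 2)→(2, 0): d=(-14,-2) top-left  bias=+0
    (4,0)@(9, 1): e=[12,12,0] → #  [on edge]
    (5,0)@(11, 1): e=[12,8,4] → #
    (6,0)@(13, 1): e=[12,4,8] → #
    (7,0)@(15, 1): e=[12,0,12] → ·  [on edge]
    (4,1)@(9, 3): e=[36,16,-28] → ·
    (5,1)@(11, 3): e=[36,12,-24] → ·
    (6,1)@(13, 3): e=[36,8,-20] → ·
    (8,1)@(17, 3): e=[36,0,-12] → ·  [on edge]
  covered (3 px):
    · · · · # # # · ·
    · · · · · · · · ·
    · · · · · · · · ·
    · · · · · · · · ·
T1:
  2·area = 15  (B↔C swapped to make it positive)
  edge (13, 7)→(10, 7): d=(-3,0) right/bottom  bias=-1
  edge (10, 7)→(0, 2): d=(-10,-5) top-left  bias=+0
  edge (0, 2)→(13, 7): d=(13,5) right/bottom  bias=-1
    (3,2)@(7, 5): e=[6,5,4] → #
    (4,2)@(9, 5): e=[6,15,-6] → ·
    (0,3)@(1, 7): e=[0,-45,60] → ·  [on edge]
    (1,3)@(3, 7): e=[0,-35,50] → ·  [on edge]
    (2,3)@(5, 7): e=[0,-25,40] → ·  [on edge]
    (3,3)@(7, 7): e=[0,-15,30] → ·  [on edge]
    (4,3)@(9, 7): e=[0,-5,20] → ·  [on edge]
    (5,3)@(11, 7): e=[0,5,10] → ·  [on edge]
    (6,3)@(13, 7): e=[0,15,0] → ·  [on edge]
    (7,3)@(15, 7): e=[0,25,-10] → ·  [on edge]
    (8,3)@(17, 7): e=[0,35,-20] → ·  [on edge]
  covered (1 px):
    · · · · · · · · ·
    · · · · · · · · ·
    · · · # · · · · ·
    · · · · · · · · ·
T2:
  2·area = 12
  edge (0, 6)→(6, 6): d=(6,0) top-left  bias=+0
  edge (6, 6)→(0, 8): d=(-6,2) right/bottom  bias=-1
  edge (0, 8)→(0, 6): d=(0,-2) top-left  bias=+0
    (7,1)@(15, 3): e=[-18,0,30] → ·  [on edge]
    (4,2)@(9, 5): e=[-6,0,18] → ·  [on edge]
    (0,3)@(1, 7): e=[6,4,2] → #
    (1,3)@(3, 7): e=[6,0,6] → ·  [on edge]
  covered (1 px):
    · · · · · · · · ·
    · · · · · · · · ·
    · · · · · · · · ·
    # · · · · · · · ·

Z-buffer (winner per pixel, '.' = empty):
  . . . . 0 0 0 . .
  . . . . . . . . .
  . . . 1 . . . . .
  2 . . . . . . . .

Answer: 0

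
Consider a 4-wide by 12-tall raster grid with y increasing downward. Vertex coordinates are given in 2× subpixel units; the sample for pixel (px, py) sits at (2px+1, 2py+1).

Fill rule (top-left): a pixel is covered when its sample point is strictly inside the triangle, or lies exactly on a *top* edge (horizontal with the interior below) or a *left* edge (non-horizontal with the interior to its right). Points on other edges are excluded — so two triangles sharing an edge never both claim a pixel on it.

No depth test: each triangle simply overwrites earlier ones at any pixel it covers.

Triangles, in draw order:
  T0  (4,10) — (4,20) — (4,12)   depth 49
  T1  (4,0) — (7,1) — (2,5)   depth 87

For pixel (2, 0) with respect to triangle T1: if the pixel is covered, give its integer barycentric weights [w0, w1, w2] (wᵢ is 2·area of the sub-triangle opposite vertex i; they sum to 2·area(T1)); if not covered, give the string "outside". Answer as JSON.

T0:
  degenerate (2·area = 0) — covers nothing
T1:
  2·area = 17
  edge (4, 0)→(7, 1): d=(3,1) right/bottom  bias=-1
  edge (7, 1)→(2, 5): d=(-5,4) right/bottom  bias=-1
  edge (2, 5)→(4, 0): d=(2,-5) top-left  bias=+0
    (2,0)@(5, 1): e=[2,8,7] → X
    (3,0)@(7, 1): e=[0,0,17] → .  [on edge]
    (1,1)@(3, 3): e=[10,6,1] → X
    (2,1)@(5, 3): e=[8,-2,11] → .
    (1,2)@(3, 5): e=[16,-4,5] → .
  covered (2 px):
    . . X .
    . X . .
    . . . .
    . . . .
    . . . .
    . . . .
    . . . .
    . . . .
    . . . .
    . . . .
    . . . .
    . . . .

Result: [8,7,2]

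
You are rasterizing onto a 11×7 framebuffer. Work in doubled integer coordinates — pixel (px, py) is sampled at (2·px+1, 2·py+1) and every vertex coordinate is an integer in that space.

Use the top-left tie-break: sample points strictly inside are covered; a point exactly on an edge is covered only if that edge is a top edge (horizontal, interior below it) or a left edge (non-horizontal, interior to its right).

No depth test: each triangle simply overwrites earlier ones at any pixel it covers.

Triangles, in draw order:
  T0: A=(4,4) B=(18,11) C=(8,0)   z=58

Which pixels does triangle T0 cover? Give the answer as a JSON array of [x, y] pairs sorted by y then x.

T0:
  2·area = 84  (B↔C swapped to make it positive)
  edge (4, 4)→(8, 0): d=(4,-4) top-left  bias=+0
  edge (8, 0)→(18, 11): d=(10,11) right/bottom  bias=-1
  edge (18, 11)→(4, 4): d=(-14,-7) top-left  bias=+0
    (3,0)@(7, 1): e=[0,21,63] → X  [on edge]
    (4,0)@(9, 1): e=[8,-1,77] → .
    (2,1)@(5, 3): e=[0,63,21] → X  [on edge]
    (4,1)@(9, 3): e=[16,19,49] → X
    (5,1)@(11, 3): e=[24,-3,63] → .
    (1,2)@(3, 5): e=[0,105,-21] → .  [on edge]
    (2,2)@(5, 5): e=[8,83,-7] → .
    (3,2)@(7, 5): e=[16,61,7] → X
    (5,2)@(11, 5): e=[32,17,35] → X
    (6,2)@(13, 5): e=[40,-5,49] → .
    (0,3)@(1, 7): e=[0,147,-63] → .  [on edge]
    (3,3)@(7, 7): e=[24,81,-21] → .
  covered (10 px):
    . . . X . . . . . . .
    . . X X X . . . . . .
    . . . X X X . . . . .
    . . . . . X X . . . .
    . . . . . . . X . . .
    . . . . . . . . . . .
    . . . . . . . . . . .

Final: [[3,0],[2,1],[3,1],[4,1],[3,2],[4,2],[5,2],[5,3],[6,3],[7,4]]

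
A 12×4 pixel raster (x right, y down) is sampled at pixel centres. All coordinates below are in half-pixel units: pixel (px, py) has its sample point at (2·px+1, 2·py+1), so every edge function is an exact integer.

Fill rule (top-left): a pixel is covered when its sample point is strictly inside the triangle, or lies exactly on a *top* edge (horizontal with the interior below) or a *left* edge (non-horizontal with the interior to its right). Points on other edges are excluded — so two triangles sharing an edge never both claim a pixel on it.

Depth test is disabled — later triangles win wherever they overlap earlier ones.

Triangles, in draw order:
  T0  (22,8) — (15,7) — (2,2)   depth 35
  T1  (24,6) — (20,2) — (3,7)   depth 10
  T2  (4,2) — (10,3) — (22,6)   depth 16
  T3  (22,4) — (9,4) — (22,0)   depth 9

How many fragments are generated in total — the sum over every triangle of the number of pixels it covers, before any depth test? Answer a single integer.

T0:
  2·area = 22
  edge (22, 8)→(15, 7): d=(-7,-1) top-left  bias=+0
  edge (15, 7)→(2, 2): d=(-13,-5) top-left  bias=+0
  edge (2, 2)→(22, 8): d=(20,6) right/bottom  bias=-1
    (2,1)@(5, 3): e=[18,2,2] → X
    (3,1)@(7, 3): e=[20,12,-10] → .
    (0,2)@(1, 5): e=[0,-44,66] → .  [on edge]
    (2,2)@(5, 5): e=[4,-24,42] → .
    (5,2)@(11, 5): e=[10,6,6] → X
    (6,2)@(13, 5): e=[12,16,-6] → .
    (5,3)@(11, 7): e=[-4,-20,46] → .
    (7,3)@(15, 7): e=[0,0,22] → X  [on edge]
    (8,3)@(17, 7): e=[2,10,10] → X
    (9,3)@(19, 7): e=[4,20,-2] → .
  covered (4 px):
    . . . . . . . . . . . .
    . . X . . . . . . . . .
    . . . . . X . . . . . .
    . . . . . . . X X . . .
T1:
  2·area = 88  (B↔C swapped to make it positive)
  edge (24, 6)→(3, 7): d=(-21,1) right/bottom  bias=-1
  edge (3, 7)→(20, 2): d=(17,-5) top-left  bias=+0
  edge (20, 2)→(24, 6): d=(4,4) right/bottom  bias=-1
    (9,0)@(19, 1): e=[110,-22,0] → .  [on edge]
    (8,1)@(17, 3): e=[70,2,16] → X
    (9,1)@(19, 3): e=[68,12,8] → X
    (10,1)@(21, 3): e=[66,22,0] → .  [on edge]
    (5,2)@(11, 5): e=[34,6,48] → X
    (6,2)@(13, 5): e=[32,16,40] → X
    (7,2)@(15, 5): e=[30,26,32] → X
    (10,2)@(21, 5): e=[24,56,8] → X
    (11,2)@(23, 5): e=[22,66,0] → .  [on edge]
    (1,3)@(3, 7): e=[0,0,88] → .  [on edge]
    (5,3)@(11, 7): e=[-8,40,56] → .
    (6,3)@(13, 7): e=[-10,50,48] → .
  covered (8 px):
    . . . . . . . . . . . .
    . . . . . . . . X X . .
    . . . . . X X X X X X .
    . . . . . . . . . . . .
T2:
  2·area = 6
  edge (4, 2)→(10, 3): d=(6,1) right/bottom  bias=-1
  edge (10, 3)→(22, 6): d=(12,3) right/bottom  bias=-1
  edge (22, 6)→(4, 2): d=(-18,-4) top-left  bias=+0
    (4,1)@(9, 3): e=[1,3,2] → X
    (5,1)@(11, 3): e=[-1,-3,10] → .
    (4,2)@(9, 5): e=[13,27,-34] → .
  covered (1 px):
    . . . . . . . . . . . .
    . . . . X . . . . . . .
    . . . . . . . . . . . .
    . . . . . . . . . . . .
T3:
  2·area = 52
  edge (22, 4)→(9, 4): d=(-13,0) right/bottom  bias=-1
  edge (9, 4)→(22, 0): d=(13,-4) top-left  bias=+0
  edge (22, 0)→(22, 4): d=(0,4) right/bottom  bias=-1
    (9,0)@(19, 1): e=[39,1,12] → X
    (10,0)@(21, 1): e=[39,9,4] → X
    (11,0)@(23, 1): e=[39,17,-4] → .
    (6,1)@(13, 3): e=[13,3,36] → X
    (7,1)@(15, 3): e=[13,11,28] → X
    (8,1)@(17, 3): e=[13,19,20] → X
    (11,1)@(23, 3): e=[13,43,-4] → .
    (6,2)@(13, 5): e=[-13,29,36] → .
    (7,2)@(15, 5): e=[-13,37,28] → .
    (8,2)@(17, 5): e=[-13,45,20] → .
    (9,2)@(19, 5): e=[-13,53,12] → .
    (10,2)@(21, 5): e=[-13,61,4] → .
  covered (7 px):
    . . . . . . . . . X X .
    . . . . . . X X X X X .
    . . . . . . . . . . . .
    . . . . . . . . . . . .

Result: 20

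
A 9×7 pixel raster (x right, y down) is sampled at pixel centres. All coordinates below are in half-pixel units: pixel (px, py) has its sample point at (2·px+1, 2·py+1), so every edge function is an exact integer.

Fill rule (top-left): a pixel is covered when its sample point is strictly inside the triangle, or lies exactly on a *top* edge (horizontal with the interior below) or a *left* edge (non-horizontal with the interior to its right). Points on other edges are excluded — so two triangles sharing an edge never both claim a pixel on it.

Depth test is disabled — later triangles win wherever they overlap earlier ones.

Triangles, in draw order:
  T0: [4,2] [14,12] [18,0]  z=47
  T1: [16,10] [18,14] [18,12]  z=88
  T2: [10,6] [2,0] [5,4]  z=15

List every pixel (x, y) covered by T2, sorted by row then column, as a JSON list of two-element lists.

T0:
  2·area = 160  (B↔C swapped to make it positive)
  edge (4, 2)→(18, 0): d=(14,-2) top-left  bias=+0
  edge (18, 0)→(14, 12): d=(-4,12) right/bottom  bias=-1
  edge (14, 12)→(4, 2): d=(-10,-10) top-left  bias=+0
    (1,0)@(3, 1): e=[-16,176,0] → ·  [on edge]
    (5,0)@(11, 1): e=[0,80,80] → █  [on edge]
    (6,0)@(13, 1): e=[4,56,100] → █
    (7,0)@(15, 1): e=[8,32,120] → █
    (8,0)@(17, 1): e=[12,8,140] → █
    (2,1)@(5, 3): e=[16,144,0] → █  [on edge]
    (3,1)@(7, 3): e=[20,120,20] → █
    (4,1)@(9, 3): e=[24,96,40] → █
    (8,1)@(17, 3): e=[40,0,120] → ·  [on edge]
    (2,2)@(5, 5): e=[44,136,-20] → ·
    (3,2)@(7, 5): e=[48,112,0] → █  [on edge]
    (8,2)@(17, 5): e=[68,-8,100] → ·
    (4,3)@(9, 7): e=[80,80,0] → █  [on edge]
    (5,4)@(11, 9): e=[112,48,0] → █  [on edge]
    (7,4)@(15, 9): e=[120,0,40] → ·  [on edge]
    (6,5)@(13, 11): e=[144,16,0] → █  [on edge]
    (7,6)@(15, 13): e=[176,-16,0] → ·  [on edge]
  covered (22 px):
    · · · · · █ █ █ █
    · · █ █ █ █ █ █ ·
    · · · █ █ █ █ █ ·
    · · · · █ █ █ █ ·
    · · · · · █ █ · ·
    · · · · · · █ · ·
    · · · · · · · · ·
T1:
  2·area = 4  (B↔C swapped to make it positive)
  edge (16, 10)→(18, 12): d=(2,2) right/bottom  bias=-1
  edge (18, 12)→(18, 14): d=(0,2) right/bottom  bias=-1
  edge (18, 14)→(16, 10): d=(-2,-4) top-left  bias=+0
    (3,0)@(7, 1): e=[0,22,-18] → ·  [on edge]
    (4,1)@(9, 3): e=[0,18,-14] → ·  [on edge]
    (5,2)@(11, 5): e=[0,14,-10] → ·  [on edge]
    (6,3)@(13, 7): e=[0,10,-6] → ·  [on edge]
    (7,4)@(15, 9): e=[0,6,-2] → ·  [on edge]
    (8,5)@(17, 11): e=[0,2,2] → ·  [on edge]
  covered (0 px):
    · · · · · · · · ·
    · · · · · · · · ·
    · · · · · · · · ·
    · · · · · · · · ·
    · · · · · · · · ·
    · · · · · · · · ·
    · · · · · · · · ·
T2:
  2·area = 14  (B↔C swapped to make it positive)
  edge (10, 6)→(5, 4): d=(-5,-2) top-left  bias=+0
  edge (5, 4)→(2, 0): d=(-3,-4) top-left  bias=+0
  edge (2, 0)→(10, 6): d=(8,6) right/bottom  bias=-1
    (1,0)@(3, 1): e=[11,1,2] → █
    (2,0)@(5, 1): e=[15,9,-10] → ·
    (1,1)@(3, 3): e=[1,-5,18] → ·
    (2,1)@(5, 3): e=[5,3,6] → █
    (3,1)@(7, 3): e=[9,11,-6] → ·
    (2,2)@(5, 5): e=[-5,-3,22] → ·
  covered (2 px):
    · █ · · · · · · ·
    · · █ · · · · · ·
    · · · · · · · · ·
    · · · · · · · · ·
    · · · · · · · · ·
    · · · · · · · · ·
    · · · · · · · · ·

Final: [[1,0],[2,1]]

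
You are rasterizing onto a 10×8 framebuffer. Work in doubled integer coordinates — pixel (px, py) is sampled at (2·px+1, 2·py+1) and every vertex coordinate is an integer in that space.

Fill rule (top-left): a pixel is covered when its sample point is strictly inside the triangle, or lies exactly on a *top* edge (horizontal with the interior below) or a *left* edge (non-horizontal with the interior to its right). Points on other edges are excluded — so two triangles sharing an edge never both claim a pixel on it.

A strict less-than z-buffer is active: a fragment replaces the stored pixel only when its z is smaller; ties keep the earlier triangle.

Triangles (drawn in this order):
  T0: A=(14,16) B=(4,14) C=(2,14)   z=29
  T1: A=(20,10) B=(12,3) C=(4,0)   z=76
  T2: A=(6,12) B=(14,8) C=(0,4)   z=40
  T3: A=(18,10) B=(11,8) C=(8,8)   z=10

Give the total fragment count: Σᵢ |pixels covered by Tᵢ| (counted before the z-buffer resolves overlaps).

T0:
  2·area = 4  (B↔C swapped to make it positive)
  edge (14, 16)→(2, 14): d=(-12,-2) top-left  bias=+0
  edge (2, 14)→(4, 14): d=(2,0) top-left  bias=+0
  edge (4, 14)→(14, 16): d=(10,2) right/bottom  bias=-1
    (4,7)@(9, 15): e=[2,2,0] → ·  [on edge]
  covered (0 px):
    · · · · · · · · · ·
    · · · · · · · · · ·
    · · · · · · · · · ·
    · · · · · · · · · ·
    · · · · · · · · · ·
    · · · · · · · · · ·
    · · · · · · · · · ·
    · · · · · · · · · ·
T1:
  2·area = 32  (B↔C swapped to make it positive)
  edge (20, 10)→(4, 0): d=(-16,-10) top-left  bias=+0
  edge (4, 0)→(12, 3): d=(8,3) right/bottom  bias=-1
  edge (12, 3)→(20, 10): d=(8,7) right/bottom  bias=-1
    (4,1)@(9, 3): e=[2,9,21] → #
    (5,1)@(11, 3): e=[22,3,7] → #
    (6,1)@(13, 3): e=[42,-3,-7] → ·
    (4,2)@(9, 5): e=[-30,25,37] → ·
    (5,2)@(11, 5): e=[-10,19,23] → ·
    (6,2)@(13, 5): e=[10,13,9] → #
    (7,2)@(15, 5): e=[30,7,-5] → ·
    (6,3)@(13, 7): e=[-22,29,25] → ·
  covered (3 px):
    · · · · · · · · · ·
    · · · · # # · · · ·
    · · · · · · # · · ·
    · · · · · · · · · ·
    · · · · · · · · · ·
    · · · · · · · · · ·
    · · · · · · · · · ·
    · · · · · · · · · ·
T2:
  2·area = 88  (B↔C swapped to make it positive)
  edge (6, 12)→(0, 4): d=(-6,-8) top-left  bias=+0
  edge (0, 4)→(14, 8): d=(14,4) right/bottom  bias=-1
  edge (14, 8)→(6, 12): d=(-8,4) right/bottom  bias=-1
    (0,2)@(1, 5): e=[2,10,76] → #
    (1,2)@(3, 5): e=[18,2,68] → #
    (2,2)@(5, 5): e=[34,-6,60] → ·
    (0,3)@(1, 7): e=[-10,38,60] → ·
    (1,3)@(3, 7): e=[6,30,52] → #
    (2,3)@(5, 7): e=[22,22,44] → #
    (3,3)@(7, 7): e=[38,14,36] → #
    (4,3)@(9, 7): e=[54,6,28] → #
    (5,3)@(11, 7): e=[70,-2,20] → ·
    (1,4)@(3, 9): e=[-6,58,36] → ·
    (2,4)@(5, 9): e=[10,50,28] → #
    (5,4)@(11, 9): e=[58,26,4] → #
  covered (11 px):
    · · · · · · · · · ·
    · · · · · · · · · ·
    # # · · · · · · · ·
    · # # # # · · · · ·
    · · # # # # · · · ·
    · · · # · · · · · ·
    · · · · · · · · · ·
    · · · · · · · · · ·
T3:
  2·area = 6  (B↔C swapped to make it positive)
  edge (18, 10)→(8, 8): d=(-10,-2) top-left  bias=+0
  edge (8, 8)→(11, 8): d=(3,0) top-left  bias=+0
  edge (11, 8)→(18, 10): d=(7,2) right/bottom  bias=-1
    (1,3)@(3, 7): e=[0,-3,9] → ·  [on edge]
    (6,4)@(13, 9): e=[0,3,3] → #  [on edge]
    (7,4)@(15, 9): e=[4,3,-1] → ·
    (6,5)@(13, 11): e=[-20,9,17] → ·
  covered (1 px):
    · · · · · · · · · ·
    · · · · · · · · · ·
    · · · · · · · · · ·
    · · · · · · · · · ·
    · · · · · · # · · ·
    · · · · · · · · · ·
    · · · · · · · · · ·
    · · · · · · · · · ·

Answer: 15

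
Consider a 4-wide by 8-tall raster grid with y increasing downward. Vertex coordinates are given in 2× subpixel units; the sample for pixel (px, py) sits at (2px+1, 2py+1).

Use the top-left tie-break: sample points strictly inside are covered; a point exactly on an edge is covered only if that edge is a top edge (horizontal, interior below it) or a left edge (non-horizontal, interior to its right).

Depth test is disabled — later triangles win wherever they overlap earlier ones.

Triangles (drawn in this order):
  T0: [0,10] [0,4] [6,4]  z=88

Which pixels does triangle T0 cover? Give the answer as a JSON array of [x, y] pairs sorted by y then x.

T0:
  2·area = 36
  edge (0, 10)→(0, 4): d=(0,-6) top-left  bias=+0
  edge (0, 4)→(6, 4): d=(6,0) top-left  bias=+0
  edge (6, 4)→(0, 10): d=(-6,6) right/bottom  bias=-1
    (3,1)@(7, 3): e=[42,-6,0] → ·  [on edge]
    (0,2)@(1, 5): e=[6,6,24] → #
    (1,2)@(3, 5): e=[18,6,12] → #
    (2,2)@(5, 5): e=[30,6,0] → ·  [on edge]
    (0,3)@(1, 7): e=[6,18,12] → #
    (1,3)@(3, 7): e=[18,18,0] → ·  [on edge]
    (0,4)@(1, 9): e=[6,30,0] → ·  [on edge]
  covered (3 px):
    · · · ·
    · · · ·
    # # · ·
    # · · ·
    · · · ·
    · · · ·
    · · · ·
    · · · ·

Result: [[0,2],[1,2],[0,3]]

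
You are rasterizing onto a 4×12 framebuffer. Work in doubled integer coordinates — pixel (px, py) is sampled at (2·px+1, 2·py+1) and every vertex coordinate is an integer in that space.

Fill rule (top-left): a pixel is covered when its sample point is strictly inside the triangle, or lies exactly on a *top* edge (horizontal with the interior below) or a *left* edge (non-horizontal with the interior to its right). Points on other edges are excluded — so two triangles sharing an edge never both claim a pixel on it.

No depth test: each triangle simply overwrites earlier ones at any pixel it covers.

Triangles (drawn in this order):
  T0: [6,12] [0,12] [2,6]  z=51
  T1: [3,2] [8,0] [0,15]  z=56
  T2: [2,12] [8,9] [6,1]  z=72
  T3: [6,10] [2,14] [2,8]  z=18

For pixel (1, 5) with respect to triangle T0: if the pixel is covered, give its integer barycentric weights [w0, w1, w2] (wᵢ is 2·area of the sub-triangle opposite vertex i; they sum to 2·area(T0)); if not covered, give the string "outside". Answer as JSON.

T0:
  2·area = 36
  edge (6, 12)→(0, 12): d=(-6,0) right/bottom  bias=-1
  edge (0, 12)→(2, 6): d=(2,-6) top-left  bias=+0
  edge (2, 6)→(6, 12): d=(4,6) right/bottom  bias=-1
    (1,1)@(3, 3): e=[54,0,-18] → ·  [on edge]
    (0,4)@(1, 9): e=[18,0,18] → █  [on edge]
    (1,4)@(3, 9): e=[18,12,6] → █
    (2,4)@(5, 9): e=[18,24,-6] → ·
    (0,5)@(1, 11): e=[6,4,26] → █
    (2,5)@(5, 11): e=[6,28,2] → █
    (3,5)@(7, 11): e=[6,40,-10] → ·
    (0,6)@(1, 13): e=[-6,8,34] → ·
    (1,6)@(3, 13): e=[-6,20,22] → ·
    (2,6)@(5, 13): e=[-6,32,10] → ·
  covered (5 px):
    · · · ·
    · · · ·
    · · · ·
    · · · ·
    █ █ · ·
    █ █ █ ·
    · · · ·
    · · · ·
    · · · ·
    · · · ·
    · · · ·
    · · · ·
T1:
  2·area = 59
  edge (3, 2)→(8, 0): d=(5,-2) top-left  bias=+0
  edge (8, 0)→(0, 15): d=(-8,15) right/bottom  bias=-1
  edge (0, 15)→(3, 2): d=(3,-13) top-left  bias=+0
    (3,0)@(7, 1): e=[3,7,49] → █
    (1,1)@(3, 3): e=[5,51,3] → █
    (2,1)@(5, 3): e=[9,21,29] → █
    (3,1)@(7, 3): e=[13,-9,55] → ·
    (1,2)@(3, 5): e=[15,35,9] → █
    (3,2)@(7, 5): e=[23,-25,61] → ·
    (1,3)@(3, 7): e=[25,19,15] → █
    (2,3)@(5, 7): e=[29,-11,41] → ·
    (1,4)@(3, 9): e=[35,3,21] → █
    (2,4)@(5, 9): e=[39,-27,47] → ·
    (0,5)@(1, 11): e=[41,17,1] → █
    (1,5)@(3, 11): e=[45,-13,27] → ·
  covered (9 px):
    · · · █
    · █ █ ·
    · █ █ ·
    · █ · ·
    · █ · ·
    █ · · ·
    █ · · ·
    · · · ·
    · · · ·
    · · · ·
    · · · ·
    · · · ·
T2:
  2·area = 54  (B↔C swapped to make it positive)
  edge (2, 12)→(6, 1): d=(4,-11) top-left  bias=+0
  edge (6, 1)→(8, 9): d=(2,8) right/bottom  bias=-1
  edge (8, 9)→(2, 12): d=(-6,3) right/bottom  bias=-1
    (2,2)@(5, 5): e=[5,16,33] → █
    (3,2)@(7, 5): e=[27,0,27] → ·  [on edge]
    (2,3)@(5, 7): e=[13,20,21] → █
    (3,3)@(7, 7): e=[35,4,15] → █
    (2,4)@(5, 9): e=[21,24,9] → █
    (1,5)@(3, 11): e=[7,44,3] → █
    (2,5)@(5, 11): e=[29,28,-3] → ·
    (3,5)@(7, 11): e=[51,12,-9] → ·
    (1,6)@(3, 13): e=[15,48,-9] → ·
  covered (6 px):
    · · · ·
    · · · ·
    · · █ ·
    · · █ █
    · · █ █
    · █ · ·
    · · · ·
    · · · ·
    · · · ·
    · · · ·
    · · · ·
    · · · ·
T3:
  2·area = 24
  edge (6, 10)→(2, 14): d=(-4,4) right/bottom  bias=-1
  edge (2, 14)→(2, 8): d=(0,-6) top-left  bias=+0
  edge (2, 8)→(6, 10): d=(4,2) right/bottom  bias=-1
    (1,4)@(3, 9): e=[16,6,2] → █
    (2,4)@(5, 9): e=[8,18,-2] → ·
    (3,4)@(7, 9): e=[0,30,-6] → ·  [on edge]
    (1,5)@(3, 11): e=[8,6,10] → █
    (2,5)@(5, 11): e=[0,18,6] → ·  [on edge]
    (1,6)@(3, 13): e=[0,6,18] → ·  [on edge]
    (0,7)@(1, 15): e=[0,-6,30] → ·  [on edge]
  covered (2 px):
    · · · ·
    · · · ·
    · · · ·
    · · · ·
    · █ · ·
    · █ · ·
    · · · ·
    · · · ·
    · · · ·
    · · · ·
    · · · ·
    · · · ·

Result: [16,14,6]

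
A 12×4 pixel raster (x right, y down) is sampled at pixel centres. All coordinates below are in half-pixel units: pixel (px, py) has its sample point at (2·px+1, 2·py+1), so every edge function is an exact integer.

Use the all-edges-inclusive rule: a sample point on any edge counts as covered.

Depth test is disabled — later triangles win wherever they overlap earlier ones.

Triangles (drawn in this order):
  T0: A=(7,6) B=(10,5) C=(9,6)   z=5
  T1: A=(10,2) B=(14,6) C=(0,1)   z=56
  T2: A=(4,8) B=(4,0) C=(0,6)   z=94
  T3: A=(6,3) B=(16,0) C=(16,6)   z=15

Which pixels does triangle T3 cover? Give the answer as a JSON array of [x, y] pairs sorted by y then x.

T0:
  2·area = 2
  edge (7, 6)→(10, 5): d=(3,-1) inclusive
  edge (10, 5)→(9, 6): d=(-1,1) inclusive
  edge (9, 6)→(7, 6): d=(-2,0) inclusive
  covered (0 px):
    · · · · · · · · · · · ·
    · · · · · · · · · · · ·
    · · · · · · · · · · · ·
    · · · · · · · · · · · ·
T1:
  2·area = 36
  edge (10, 2)→(14, 6): d=(4,4) inclusive
  edge (14, 6)→(0, 1): d=(-14,-5) inclusive
  edge (0, 1)→(10, 2): d=(10,1) inclusive
    (4,0)@(9, 1): e=[0,45,-9] → ·  [on edge]
    (3,1)@(7, 3): e=[16,7,13] → █
    (4,1)@(9, 3): e=[8,17,11] → █
    (5,1)@(11, 3): e=[0,27,9] → █  [on edge]
    (6,1)@(13, 3): e=[-8,37,7] → ·
    (3,2)@(7, 5): e=[24,-21,33] → ·
    (4,2)@(9, 5): e=[16,-11,31] → ·
    (5,2)@(11, 5): e=[8,-1,29] → ·
    (6,2)@(13, 5): e=[0,9,27] → █  [on edge]
    (7,2)@(15, 5): e=[-8,19,25] → ·
    (6,3)@(13, 7): e=[8,-19,47] → ·
    (7,3)@(15, 7): e=[0,-9,45] → ·  [on edge]
  covered (4 px):
    · · · · · · · · · · · ·
    · · · █ █ █ · · · · · ·
    · · · · · · █ · · · · ·
    · · · · · · · · · · · ·
T2:
  2·area = 32  (B↔C swapped to make it positive)
  edge (4, 8)→(0, 6): d=(-4,-2) inclusive
  edge (0, 6)→(4, 0): d=(4,-6) inclusive
  edge (4, 0)→(4, 8): d=(0,8) inclusive
    (1,1)@(3, 3): e=[18,6,8] → █
    (2,1)@(5, 3): e=[22,18,-8] → ·
    (0,2)@(1, 5): e=[6,2,24] → █
    (2,2)@(5, 5): e=[14,26,-8] → ·
    (0,3)@(1, 7): e=[-2,10,24] → ·
    (1,3)@(3, 7): e=[2,22,8] → █
    (2,3)@(5, 7): e=[6,34,-8] → ·
  covered (4 px):
    · · · · · · · · · · · ·
    · █ · · · · · · · · · ·
    █ █ · · · · · · · · · ·
    · █ · · · · · · · · · ·
T3:
  2·area = 60
  edge (6, 3)→(16, 0): d=(10,-3) inclusive
  edge (16, 0)→(16, 6): d=(0,6) inclusive
  edge (16, 6)→(6, 3): d=(-10,-3) inclusive
    (6,0)@(13, 1): e=[1,18,41] → █
    (7,0)@(15, 1): e=[7,6,47] → █
    (8,0)@(17, 1): e=[13,-6,53] → ·
    (3,1)@(7, 3): e=[3,54,3] → █
    (4,1)@(9, 3): e=[9,42,9] → █
    (5,1)@(11, 3): e=[15,30,15] → █
    (8,1)@(17, 3): e=[33,-6,33] → ·
    (3,2)@(7, 5): e=[23,54,-17] → ·
    (4,2)@(9, 5): e=[29,42,-11] → ·
    (5,2)@(11, 5): e=[35,30,-5] → ·
    (6,2)@(13, 5): e=[41,18,1] → █
    (8,2)@(17, 5): e=[53,-6,13] → ·
  covered (9 px):
    · · · · · · █ █ · · · ·
    · · · █ █ █ █ █ · · · ·
    · · · · · · █ █ · · · ·
    · · · · · · · · · · · ·

Answer: [[6,0],[7,0],[3,1],[4,1],[5,1],[6,1],[7,1],[6,2],[7,2]]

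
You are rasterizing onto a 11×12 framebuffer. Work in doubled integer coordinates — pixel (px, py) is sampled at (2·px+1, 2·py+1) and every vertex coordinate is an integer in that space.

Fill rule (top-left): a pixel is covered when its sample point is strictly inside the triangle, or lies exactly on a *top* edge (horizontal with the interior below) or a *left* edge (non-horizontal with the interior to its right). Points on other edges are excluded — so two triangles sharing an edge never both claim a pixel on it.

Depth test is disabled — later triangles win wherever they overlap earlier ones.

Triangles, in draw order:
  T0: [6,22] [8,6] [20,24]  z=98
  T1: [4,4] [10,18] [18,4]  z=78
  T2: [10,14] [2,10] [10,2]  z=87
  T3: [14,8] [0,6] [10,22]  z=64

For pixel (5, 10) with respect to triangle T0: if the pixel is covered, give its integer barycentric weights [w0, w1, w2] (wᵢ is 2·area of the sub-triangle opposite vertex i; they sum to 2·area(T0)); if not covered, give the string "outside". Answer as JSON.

T0:
  2·area = 228
  edge (6, 22)→(8, 6): d=(2,-16) top-left  bias=+0
  edge (8, 6)→(20, 24): d=(12,18) right/bottom  bias=-1
  edge (20, 24)→(6, 22): d=(-14,-2) top-left  bias=+0
    (4,4)@(9, 9): e=[22,18,188] → X
    (5,4)@(11, 9): e=[54,-18,192] → .
    (4,5)@(9, 11): e=[26,42,160] → X
    (5,5)@(11, 11): e=[58,6,164] → X
    (6,5)@(13, 11): e=[90,-30,168] → .
    (4,6)@(9, 13): e=[30,66,132] → X
    (6,6)@(13, 13): e=[94,-6,140] → .
    (3,7)@(7, 15): e=[2,126,100] → X
    (6,7)@(13, 15): e=[98,18,112] → X
    (7,7)@(15, 15): e=[130,-18,116] → .
    (3,8)@(7, 17): e=[6,150,72] → X
    (7,8)@(15, 17): e=[134,6,88] → X
    (6,11)@(13, 23): e=[114,114,0] → X  [on edge]
  covered (29 px):
    . . . . . . . . . . .
    . . . . . . . . . . .
    . . . . . . . . . . .
    . . . . . . . . . . .
    . . . . X . . . . . .
    . . . . X X . . . . .
    . . . . X X . . . . .
    . . . X X X X . . . .
    . . . X X X X X . . .
    . . . X X X X X . . .
    . . . X X X X X X . .
    . . . . . . X X X X .
T1:
  2·area = 196  (B↔C swapped to make it positive)
  edge (4, 4)→(18, 4): d=(14,0) top-left  bias=+0
  edge (18, 4)→(10, 18): d=(-8,14) right/bottom  bias=-1
  edge (10, 18)→(4, 4): d=(-6,-14) top-left  bias=+0
    (2,2)@(5, 5): e=[14,174,8] → X
    (3,2)@(7, 5): e=[14,146,36] → X
    (4,2)@(9, 5): e=[14,118,64] → X
    (5,2)@(11, 5): e=[14,90,92] → X
    (6,2)@(13, 5): e=[14,62,120] → X
    (7,2)@(15, 5): e=[14,34,148] → X
    (8,2)@(17, 5): e=[14,6,176] → X
    (9,2)@(19, 5): e=[14,-22,204] → .
    (2,3)@(5, 7): e=[42,158,-4] → .
    (3,3)@(7, 7): e=[42,130,24] → X
    (8,3)@(17, 7): e=[42,-10,164] → .
    (3,4)@(7, 9): e=[70,114,12] → X
    (3,5)@(7, 11): e=[98,98,0] → X  [on edge]
  covered (25 px):
    . . . . . . . . . . .
    . . . . . . . . . . .
    . . X X X X X X X . .
    . . . X X X X X . . .
    . . . X X X X X . . .
    . . . X X X X . . . .
    . . . . X X . . . . .
    . . . . X X . . . . .
    . . . . . . . . . . .
    . . . . . . . . . . .
    . . . . . . . . . . .
    . . . . . . . . . . .
T2:
  2·area = 96
  edge (10, 14)→(2, 10): d=(-8,-4) top-left  bias=+0
  edge (2, 10)→(10, 2): d=(8,-8) top-left  bias=+0
  edge (10, 2)→(10, 14): d=(0,12) right/bottom  bias=-1
    (5,0)@(11, 1): e=[108,0,-12] → .  [on edge]
    (4,1)@(9, 3): e=[84,0,12] → X  [on edge]
    (5,1)@(11, 3): e=[92,16,-12] → .
    (3,2)@(7, 5): e=[60,0,36] → X  [on edge]
    (5,2)@(11, 5): e=[76,32,-12] → .
    (2,3)@(5, 7): e=[36,0,60] → X  [on edge]
    (5,3)@(11, 7): e=[60,48,-12] → .
    (1,4)@(3, 9): e=[12,0,84] → X  [on edge]
    (5,4)@(11, 9): e=[44,64,-12] → .
    (0,5)@(1, 11): e=[-12,0,108] → .  [on edge]
    (1,5)@(3, 11): e=[-4,16,84] → .
    (2,5)@(5, 11): e=[4,32,60] → X
  covered (14 px):
    . . . . . . . . . . .
    . . . . X . . . . . .
    . . . X X . . . . . .
    . . X X X . . . . . .
    . X X X X . . . . . .
    . . X X X . . . . . .
    . . . . X . . . . . .
    . . . . . . . . . . .
    . . . . . . . . . . .
    . . . . . . . . . . .
    . . . . . . . . . . .
    . . . . . . . . . . .
T3:
  2·area = 204  (B↔C swapped to make it positive)
  edge (14, 8)→(10, 22): d=(-4,14) right/bottom  bias=-1
  edge (10, 22)→(0, 6): d=(-10,-16) top-left  bias=+0
  edge (0, 6)→(14, 8): d=(14,2) right/bottom  bias=-1
    (0,3)@(1, 7): e=[186,6,12] → X
    (1,3)@(3, 7): e=[158,38,8] → X
    (2,3)@(5, 7): e=[130,70,4] → X
    (3,3)@(7, 7): e=[102,102,0] → .  [on edge]
    (0,4)@(1, 9): e=[178,-14,40] → .
    (1,4)@(3, 9): e=[150,18,36] → X
    (3,4)@(7, 9): e=[94,82,28] → X
    (4,4)@(9, 9): e=[66,114,24] → X
    (5,4)@(11, 9): e=[38,146,20] → X
    (6,4)@(13, 9): e=[10,178,16] → X
    (7,4)@(15, 9): e=[-18,210,12] → .
    (10,4)@(21, 9): e=[-102,306,0] → .  [on edge]
  covered (25 px):
    . . . . . . . . . . .
    . . . . . . . . . . .
    . . . . . . . . . . .
    X X X . . . . . . . .
    . X X X X X X . . . .
    . . X X X X X . . . .
    . . X X X X . . . . .
    . . . X X X . . . . .
    . . . X X X . . . . .
    . . . . X . . . . . .
    . . . . . . . . . . .
    . . . . . . . . . . .

Final: [126,24,78]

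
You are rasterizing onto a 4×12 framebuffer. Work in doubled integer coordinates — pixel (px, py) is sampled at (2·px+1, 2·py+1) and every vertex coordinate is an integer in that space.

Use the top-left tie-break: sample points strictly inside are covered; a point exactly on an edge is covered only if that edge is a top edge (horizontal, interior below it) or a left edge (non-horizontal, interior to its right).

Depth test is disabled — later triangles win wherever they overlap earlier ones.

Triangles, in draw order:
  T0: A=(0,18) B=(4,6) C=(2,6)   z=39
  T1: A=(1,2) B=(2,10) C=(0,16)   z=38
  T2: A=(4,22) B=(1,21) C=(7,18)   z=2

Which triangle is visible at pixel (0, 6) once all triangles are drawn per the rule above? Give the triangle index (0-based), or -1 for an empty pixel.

T0:
  2·area = 24  (B↔C swapped to make it positive)
  edge (0, 18)→(2, 6): d=(2,-12) top-left  bias=+0
  edge (2, 6)→(4, 6): d=(2,0) top-left  bias=+0
  edge (4, 6)→(0, 18): d=(-4,12) right/bottom  bias=-1
    (2,1)@(5, 3): e=[30,-6,0] → ·  [on edge]
    (1,3)@(3, 7): e=[14,2,8] → █
    (2,3)@(5, 7): e=[38,2,-16] → ·
    (1,4)@(3, 9): e=[18,6,0] → ·  [on edge]
    (0,6)@(1, 13): e=[2,14,8] → █
    (1,6)@(3, 13): e=[26,14,-16] → ·
    (0,7)@(1, 15): e=[6,18,0] → ·  [on edge]
  covered (2 px):
    · · · ·
    · · · ·
    · · · ·
    · █ · ·
    · · · ·
    · · · ·
    █ · · ·
    · · · ·
    · · · ·
    · · · ·
    · · · ·
    · · · ·
T1:
  2·area = 22
  edge (1, 2)→(2, 10): d=(1,8) right/bottom  bias=-1
  edge (2, 10)→(0, 16): d=(-2,6) right/bottom  bias=-1
  edge (0, 16)→(1, 2): d=(1,-14) top-left  bias=+0
    (2,0)@(5, 1): e=[-33,0,55] → ·  [on edge]
    (0,1)@(1, 3): e=[1,20,1] → █
    (1,1)@(3, 3): e=[-15,8,29] → ·
    (0,2)@(1, 5): e=[3,16,3] → █
    (1,2)@(3, 5): e=[-13,4,31] → ·
    (0,3)@(1, 7): e=[5,12,5] → █
    (1,3)@(3, 7): e=[-11,0,33] → ·  [on edge]
    (0,4)@(1, 9): e=[7,8,7] → █
    (1,4)@(3, 9): e=[-9,-4,35] → ·
    (0,5)@(1, 11): e=[9,4,9] → █
    (1,5)@(3, 11): e=[-7,-8,37] → ·
    (0,6)@(1, 13): e=[11,0,11] → ·  [on edge]
  covered (5 px):
    · · · ·
    █ · · ·
    █ · · ·
    █ · · ·
    █ · · ·
    █ · · ·
    · · · ·
    · · · ·
    · · · ·
    · · · ·
    · · · ·
    · · · ·
T2:
  2·area = 15
  edge (4, 22)→(1, 21): d=(-3,-1) top-left  bias=+0
  edge (1, 21)→(7, 18): d=(6,-3) top-left  bias=+0
  edge (7, 18)→(4, 22): d=(-3,4) right/bottom  bias=-1
    (2,9)@(5, 19): e=[10,0,5] → █  [on edge]
    (3,9)@(7, 19): e=[12,6,-3] → ·
    (0,10)@(1, 21): e=[0,0,15] → █  [on edge]
    (1,10)@(3, 21): e=[2,6,7] → █
    (2,10)@(5, 21): e=[4,12,-1] → ·
    (0,11)@(1, 23): e=[-6,12,9] → ·
    (1,11)@(3, 23): e=[-4,18,1] → ·
    (3,11)@(7, 23): e=[0,30,-15] → ·  [on edge]
  covered (3 px):
    · · · ·
    · · · ·
    · · · ·
    · · · ·
    · · · ·
    · · · ·
    · · · ·
    · · · ·
    · · · ·
    · · █ ·
    █ █ · ·
    · · · ·

Z-buffer (winner per pixel, '.' = empty):
  . . . .
  1 . . .
  1 . . .
  1 0 . .
  1 . . .
  1 . . .
  0 . . .
  . . . .
  . . . .
  . . 2 .
  2 2 . .
  . . . .

Answer: 0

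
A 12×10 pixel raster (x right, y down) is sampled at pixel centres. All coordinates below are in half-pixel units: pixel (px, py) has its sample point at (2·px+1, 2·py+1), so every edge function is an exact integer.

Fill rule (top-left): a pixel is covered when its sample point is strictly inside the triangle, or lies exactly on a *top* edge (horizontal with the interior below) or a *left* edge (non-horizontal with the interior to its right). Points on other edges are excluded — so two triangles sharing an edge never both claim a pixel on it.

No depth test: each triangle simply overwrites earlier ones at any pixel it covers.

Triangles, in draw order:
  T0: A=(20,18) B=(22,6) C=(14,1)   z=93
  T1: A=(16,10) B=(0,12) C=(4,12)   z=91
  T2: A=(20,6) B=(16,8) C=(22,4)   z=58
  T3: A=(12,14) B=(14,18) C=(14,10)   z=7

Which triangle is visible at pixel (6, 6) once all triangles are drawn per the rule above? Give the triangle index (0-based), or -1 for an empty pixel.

T0:
  2·area = 106  (B↔C swapped to make it positive)
  edge (20, 18)→(14, 1): d=(-6,-17) top-left  bias=+0
  edge (14, 1)→(22, 6): d=(8,5) right/bottom  bias=-1
  edge (22, 6)→(20, 18): d=(-2,12) right/bottom  bias=-1
    (7,1)@(15, 3): e=[5,11,90] → #
    (8,1)@(17, 3): e=[39,1,66] → #
    (9,1)@(19, 3): e=[73,-9,42] → ·
    (7,2)@(15, 5): e=[-7,27,86] → ·
    (8,2)@(17, 5): e=[27,17,62] → #
    (9,2)@(19, 5): e=[61,7,38] → #
    (10,2)@(21, 5): e=[95,-3,14] → ·
    (8,3)@(17, 7): e=[15,33,58] → #
    (10,3)@(21, 7): e=[83,13,10] → #
    (11,3)@(23, 7): e=[117,3,-14] → ·
    (8,4)@(17, 9): e=[3,49,54] → #
    (11,4)@(23, 9): e=[105,19,-18] → ·
  covered (14 px):
    · · · · · · · · · · · ·
    · · · · · · · # # · · ·
    · · · · · · · · # # · ·
    · · · · · · · · # # # ·
    · · · · · · · · # # # ·
    · · · · · · · · · # # ·
    · · · · · · · · · # · ·
    · · · · · · · · · # · ·
    · · · · · · · · · · · ·
    · · · · · · · · · · · ·
T1:
  2·area = 8  (B↔C swapped to make it positive)
  edge (16, 10)→(4, 12): d=(-12,2) right/bottom  bias=-1
  edge (4, 12)→(0, 12): d=(-4,0) right/bottom  bias=-1
  edge (0, 12)→(16, 10): d=(16,-2) top-left  bias=+0
    (4,5)@(9, 11): e=[2,4,2] → #
    (5,5)@(11, 11): e=[-2,4,6] → ·
    (4,6)@(9, 13): e=[-22,-4,34] → ·
  covered (1 px):
    · · · · · · · · · · · ·
    · · · · · · · · · · · ·
    · · · · · · · · · · · ·
    · · · · · · · · · · · ·
    · · · · · · · · · · · ·
    · · · · # · · · · · · ·
    · · · · · · · · · · · ·
    · · · · · · · · · · · ·
    · · · · · · · · · · · ·
    · · · · · · · · · · · ·
T2:
  2·area = 4
  edge (20, 6)→(16, 8): d=(-4,2) right/bottom  bias=-1
  edge (16, 8)→(22, 4): d=(6,-4) top-left  bias=+0
  edge (22, 4)→(20, 6): d=(-2,2) right/bottom  bias=-1
    (11,1)@(23, 3): e=[6,-2,0] → ·  [on edge]
    (10,2)@(21, 5): e=[2,2,0] → ·  [on edge]
    (9,3)@(19, 7): e=[-2,6,0] → ·  [on edge]
    (8,4)@(17, 9): e=[-6,10,0] → ·  [on edge]
    (7,5)@(15, 11): e=[-10,14,0] → ·  [on edge]
    (6,6)@(13, 13): e=[-14,18,0] → ·  [on edge]
    (5,7)@(11, 15): e=[-18,22,0] → ·  [on edge]
    (4,8)@(9, 17): e=[-22,26,0] → ·  [on edge]
    (3,9)@(7, 19): e=[-26,30,0] → ·  [on edge]
  covered (0 px):
    · · · · · · · · · · · ·
    · · · · · · · · · · · ·
    · · · · · · · · · · · ·
    · · · · · · · · · · · ·
    · · · · · · · · · · · ·
    · · · · · · · · · · · ·
    · · · · · · · · · · · ·
    · · · · · · · · · · · ·
    · · · · · · · · · · · ·
    · · · · · · · · · · · ·
T3:
  2·area = 16  (B↔C swapped to make it positive)
  edge (12, 14)→(14, 10): d=(2,-4) top-left  bias=+0
  edge (14, 10)→(14, 18): d=(0,8) right/bottom  bias=-1
  edge (14, 18)→(12, 14): d=(-2,-4) top-left  bias=+0
    (6,6)@(13, 13): e=[2,8,6] → #
    (7,6)@(15, 13): e=[10,-8,14] → ·
    (6,7)@(13, 15): e=[6,8,2] → #
    (7,7)@(15, 15): e=[14,-8,10] → ·
    (6,8)@(13, 17): e=[10,8,-2] → ·
  covered (2 px):
    · · · · · · · · · · · ·
    · · · · · · · · · · · ·
    · · · · · · · · · · · ·
    · · · · · · · · · · · ·
    · · · · · · · · · · · ·
    · · · · · · · · · · · ·
    · · · · · · # · · · · ·
    · · · · · · # · · · · ·
    · · · · · · · · · · · ·
    · · · · · · · · · · · ·

Z-buffer (winner per pixel, '.' = empty):
  . . . . . . . . . . . .
  . . . . . . . 0 0 . . .
  . . . . . . . . 0 0 . .
  . . . . . . . . 0 0 0 .
  . . . . . . . . 0 0 0 .
  . . . . 1 . . . . 0 0 .
  . . . . . . 3 . . 0 . .
  . . . . . . 3 . . 0 . .
  . . . . . . . . . . . .
  . . . . . . . . . . . .

Answer: 3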